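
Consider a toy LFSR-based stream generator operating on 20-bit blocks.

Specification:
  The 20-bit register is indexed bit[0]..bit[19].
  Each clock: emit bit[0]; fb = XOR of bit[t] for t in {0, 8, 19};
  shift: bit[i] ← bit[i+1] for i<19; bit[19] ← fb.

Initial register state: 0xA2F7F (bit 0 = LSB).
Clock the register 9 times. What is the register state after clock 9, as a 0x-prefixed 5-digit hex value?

reg_0 = 0xA2F7F
clock 1: out=1, reg = 0xD17BF
clock 2: out=1, reg = 0xE8BDF
clock 3: out=1, reg = 0xF45EF
clock 4: out=1, reg = 0xFA2F7
clock 5: out=1, reg = 0x7D17B
clock 6: out=1, reg = 0x3E8BD
clock 7: out=1, reg = 0x9F45E
clock 8: out=0, reg = 0xCFA2F
clock 9: out=1, reg = 0x67D17

0x67D17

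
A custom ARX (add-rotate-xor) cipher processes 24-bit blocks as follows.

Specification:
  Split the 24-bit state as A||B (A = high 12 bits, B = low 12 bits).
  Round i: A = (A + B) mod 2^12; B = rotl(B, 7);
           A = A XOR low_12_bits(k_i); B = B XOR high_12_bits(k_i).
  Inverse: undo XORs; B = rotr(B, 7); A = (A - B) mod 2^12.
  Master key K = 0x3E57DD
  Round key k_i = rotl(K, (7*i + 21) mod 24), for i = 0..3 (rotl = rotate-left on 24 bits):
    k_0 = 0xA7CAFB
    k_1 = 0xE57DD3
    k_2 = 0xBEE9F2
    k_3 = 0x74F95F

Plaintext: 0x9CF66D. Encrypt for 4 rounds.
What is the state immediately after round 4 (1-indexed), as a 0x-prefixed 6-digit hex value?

s_0 = plaintext = 0x9CF66D
s_1 = Round(s_0, k_0) = 0xAC7CCF
s_2 = Round(s_1, k_1) = 0xA459B1
s_3 = Round(s_2, k_2) = 0xA04323
s_4 = Round(s_3, k_3) = 0x4786D6

0x4786D6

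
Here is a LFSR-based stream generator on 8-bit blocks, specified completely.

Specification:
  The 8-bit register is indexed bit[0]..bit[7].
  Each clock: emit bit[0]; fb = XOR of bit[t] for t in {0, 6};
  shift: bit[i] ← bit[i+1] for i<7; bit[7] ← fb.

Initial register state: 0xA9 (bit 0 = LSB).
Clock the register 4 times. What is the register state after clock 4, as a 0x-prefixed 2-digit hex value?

reg_0 = 0xA9
clock 1: out=1, reg = 0xD4
clock 2: out=0, reg = 0xEA
clock 3: out=0, reg = 0xF5
clock 4: out=1, reg = 0x7A

0x7A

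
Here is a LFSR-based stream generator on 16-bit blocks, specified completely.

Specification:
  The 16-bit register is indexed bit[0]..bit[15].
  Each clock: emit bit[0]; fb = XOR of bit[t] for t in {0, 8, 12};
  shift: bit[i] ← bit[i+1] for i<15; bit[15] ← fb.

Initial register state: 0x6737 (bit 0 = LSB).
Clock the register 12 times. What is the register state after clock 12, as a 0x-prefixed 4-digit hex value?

0x2366

reg_0 = 0x6737
clock 1: out=1, reg = 0x339B
clock 2: out=1, reg = 0x99CD
clock 3: out=1, reg = 0xCCE6
clock 4: out=0, reg = 0x6673
clock 5: out=1, reg = 0xB339
clock 6: out=1, reg = 0xD99C
clock 7: out=0, reg = 0x6CCE
clock 8: out=0, reg = 0x3667
clock 9: out=1, reg = 0x1B33
clock 10: out=1, reg = 0x8D99
clock 11: out=1, reg = 0x46CC
clock 12: out=0, reg = 0x2366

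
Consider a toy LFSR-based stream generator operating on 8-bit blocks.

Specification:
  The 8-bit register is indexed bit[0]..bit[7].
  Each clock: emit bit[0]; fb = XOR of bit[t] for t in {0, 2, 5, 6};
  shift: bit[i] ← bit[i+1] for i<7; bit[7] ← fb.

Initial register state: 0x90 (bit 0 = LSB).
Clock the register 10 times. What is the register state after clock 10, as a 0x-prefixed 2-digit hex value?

0xD2

reg_0 = 0x90
clock 1: out=0, reg = 0x48
clock 2: out=0, reg = 0xA4
clock 3: out=0, reg = 0x52
clock 4: out=0, reg = 0xA9
clock 5: out=1, reg = 0x54
clock 6: out=0, reg = 0x2A
clock 7: out=0, reg = 0x95
clock 8: out=1, reg = 0x4A
clock 9: out=0, reg = 0xA5
clock 10: out=1, reg = 0xD2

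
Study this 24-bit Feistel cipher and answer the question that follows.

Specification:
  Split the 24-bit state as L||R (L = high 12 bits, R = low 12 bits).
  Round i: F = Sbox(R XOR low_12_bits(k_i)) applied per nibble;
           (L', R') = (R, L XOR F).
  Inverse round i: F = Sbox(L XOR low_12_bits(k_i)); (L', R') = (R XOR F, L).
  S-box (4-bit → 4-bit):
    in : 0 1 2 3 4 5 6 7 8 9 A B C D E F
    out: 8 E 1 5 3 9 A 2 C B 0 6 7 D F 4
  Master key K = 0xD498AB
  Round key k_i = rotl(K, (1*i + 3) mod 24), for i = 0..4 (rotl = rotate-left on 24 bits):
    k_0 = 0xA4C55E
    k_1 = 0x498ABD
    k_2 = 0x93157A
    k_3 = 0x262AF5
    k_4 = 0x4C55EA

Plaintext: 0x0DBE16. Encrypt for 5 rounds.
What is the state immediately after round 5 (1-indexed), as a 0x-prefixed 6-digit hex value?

s_0 = plaintext = 0x0DBE16
s_1 = Round(s_0, k_0) = 0xE166E7
s_2 = Round(s_1, k_1) = 0x6E7986
s_3 = Round(s_2, k_2) = 0x9861A0
s_4 = Round(s_3, k_3) = 0x1A0F1F
s_5 = Round(s_4, k_4) = 0xF1F1E9

0xF1F1E9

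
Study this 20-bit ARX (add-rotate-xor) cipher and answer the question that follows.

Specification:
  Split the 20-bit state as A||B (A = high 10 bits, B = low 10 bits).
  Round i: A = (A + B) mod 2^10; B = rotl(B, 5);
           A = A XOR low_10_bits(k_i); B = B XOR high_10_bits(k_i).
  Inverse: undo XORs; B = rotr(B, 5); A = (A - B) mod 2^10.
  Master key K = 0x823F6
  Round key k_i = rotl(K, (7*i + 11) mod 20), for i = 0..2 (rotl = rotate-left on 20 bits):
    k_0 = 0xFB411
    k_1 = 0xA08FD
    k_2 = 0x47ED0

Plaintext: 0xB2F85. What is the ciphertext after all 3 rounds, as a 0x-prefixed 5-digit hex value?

0x3DE1A

s_0 = plaintext = 0xB2F85
s_1 = Round(s_0, k_0) = 0x90751
s_2 = Round(s_1, k_1) = 0x5BCB8
s_3 = Round(s_2, k_2) = 0x3DE1A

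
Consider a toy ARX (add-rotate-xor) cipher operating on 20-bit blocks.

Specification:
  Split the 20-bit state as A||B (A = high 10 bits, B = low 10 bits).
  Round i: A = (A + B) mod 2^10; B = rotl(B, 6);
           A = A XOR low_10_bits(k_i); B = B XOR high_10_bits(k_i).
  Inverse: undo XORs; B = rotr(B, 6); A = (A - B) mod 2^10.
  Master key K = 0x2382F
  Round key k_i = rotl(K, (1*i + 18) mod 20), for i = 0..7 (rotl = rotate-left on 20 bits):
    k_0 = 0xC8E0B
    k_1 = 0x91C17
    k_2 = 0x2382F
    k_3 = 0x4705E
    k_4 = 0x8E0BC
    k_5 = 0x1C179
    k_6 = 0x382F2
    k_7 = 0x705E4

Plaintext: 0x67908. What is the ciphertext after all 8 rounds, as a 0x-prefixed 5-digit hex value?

0x5DCE2

s_0 = plaintext = 0x67908
s_1 = Round(s_0, k_0) = 0x2B533
s_2 = Round(s_1, k_1) = 0x7DE94
s_3 = Round(s_2, k_2) = 0x291A7
s_4 = Round(s_3, k_3) = 0x854C6
s_5 = Round(s_4, k_4) = 0x99FB4
s_6 = Round(s_5, k_5) = 0xD894B
s_7 = Round(s_6, k_6) = 0x97E34
s_8 = Round(s_7, k_7) = 0x5DCE2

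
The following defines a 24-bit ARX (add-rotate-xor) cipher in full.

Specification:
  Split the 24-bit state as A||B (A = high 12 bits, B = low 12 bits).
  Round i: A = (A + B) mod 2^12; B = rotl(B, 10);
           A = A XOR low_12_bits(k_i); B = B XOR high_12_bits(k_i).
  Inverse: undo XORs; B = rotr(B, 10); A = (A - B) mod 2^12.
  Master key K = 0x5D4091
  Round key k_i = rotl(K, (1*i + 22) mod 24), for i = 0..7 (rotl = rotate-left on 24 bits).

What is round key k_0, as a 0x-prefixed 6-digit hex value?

K = 0x5D4091
k_0 = rotl(K, (1*0+22) mod 24) = rotl(K, 22) = 0x575024

0x575024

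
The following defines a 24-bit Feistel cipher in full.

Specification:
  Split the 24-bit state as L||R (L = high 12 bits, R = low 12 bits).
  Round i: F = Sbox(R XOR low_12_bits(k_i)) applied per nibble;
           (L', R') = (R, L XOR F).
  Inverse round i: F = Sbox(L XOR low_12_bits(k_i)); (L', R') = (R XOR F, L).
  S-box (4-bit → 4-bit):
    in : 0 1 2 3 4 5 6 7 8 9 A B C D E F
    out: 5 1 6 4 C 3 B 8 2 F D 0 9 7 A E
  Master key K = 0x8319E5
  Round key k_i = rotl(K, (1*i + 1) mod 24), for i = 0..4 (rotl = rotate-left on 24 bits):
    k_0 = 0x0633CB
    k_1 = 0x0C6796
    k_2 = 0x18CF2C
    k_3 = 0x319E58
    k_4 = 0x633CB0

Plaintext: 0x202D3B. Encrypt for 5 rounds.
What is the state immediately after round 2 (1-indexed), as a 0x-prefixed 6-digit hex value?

0x8E73BA

s_0 = plaintext = 0x202D3B
s_1 = Round(s_0, k_0) = 0xD3B8E7
s_2 = Round(s_1, k_1) = 0x8E73BA
s_3 = Round(s_2, k_2) = 0x3BA11C
s_4 = Round(s_3, k_3) = 0x11CD76
s_5 = Round(s_4, k_4) = 0xD76087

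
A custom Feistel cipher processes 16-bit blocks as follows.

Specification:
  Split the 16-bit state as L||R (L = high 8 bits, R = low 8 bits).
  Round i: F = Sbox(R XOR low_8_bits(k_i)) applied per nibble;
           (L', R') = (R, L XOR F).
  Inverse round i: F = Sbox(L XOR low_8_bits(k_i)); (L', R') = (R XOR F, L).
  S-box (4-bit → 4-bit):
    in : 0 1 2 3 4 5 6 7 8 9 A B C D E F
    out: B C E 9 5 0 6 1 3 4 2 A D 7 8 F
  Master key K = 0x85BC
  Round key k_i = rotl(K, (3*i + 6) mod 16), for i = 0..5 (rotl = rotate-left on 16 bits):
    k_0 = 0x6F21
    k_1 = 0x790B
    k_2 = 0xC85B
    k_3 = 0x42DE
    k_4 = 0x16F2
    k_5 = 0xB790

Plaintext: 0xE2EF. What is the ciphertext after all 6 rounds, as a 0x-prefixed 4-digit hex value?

s_0 = plaintext = 0xE2EF
s_1 = Round(s_0, k_0) = 0xEF3A
s_2 = Round(s_1, k_1) = 0x3A73
s_3 = Round(s_2, k_2) = 0x73D9
s_4 = Round(s_3, k_3) = 0xD9C2
s_5 = Round(s_4, k_4) = 0xC242
s_6 = Round(s_5, k_5) = 0x42BC

0x42BC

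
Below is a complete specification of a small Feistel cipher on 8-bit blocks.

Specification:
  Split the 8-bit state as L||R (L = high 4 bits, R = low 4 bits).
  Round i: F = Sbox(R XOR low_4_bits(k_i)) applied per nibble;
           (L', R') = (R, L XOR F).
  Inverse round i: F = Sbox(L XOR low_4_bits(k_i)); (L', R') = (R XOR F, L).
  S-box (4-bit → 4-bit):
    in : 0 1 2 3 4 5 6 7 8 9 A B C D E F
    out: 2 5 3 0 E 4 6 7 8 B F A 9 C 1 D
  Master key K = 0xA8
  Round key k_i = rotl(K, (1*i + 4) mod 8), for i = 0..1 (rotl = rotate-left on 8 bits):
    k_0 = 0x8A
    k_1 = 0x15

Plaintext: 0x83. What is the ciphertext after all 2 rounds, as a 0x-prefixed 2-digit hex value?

s_0 = plaintext = 0x83
s_1 = Round(s_0, k_0) = 0x33
s_2 = Round(s_1, k_1) = 0x35

0x35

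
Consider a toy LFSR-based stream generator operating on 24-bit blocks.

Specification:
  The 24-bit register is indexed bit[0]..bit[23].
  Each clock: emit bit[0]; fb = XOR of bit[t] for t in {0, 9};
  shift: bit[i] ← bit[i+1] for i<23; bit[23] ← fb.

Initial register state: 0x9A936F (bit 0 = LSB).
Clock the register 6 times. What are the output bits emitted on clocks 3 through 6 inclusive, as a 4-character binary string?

reg_0 = 0x9A936F
clock 1: out=1, reg = 0x4D49B7
clock 2: out=1, reg = 0xA6A4DB
clock 3: out=1, reg = 0xD3526D
clock 4: out=1, reg = 0x69A936
clock 5: out=0, reg = 0x34D49B
clock 6: out=1, reg = 0x9A6A4D

1101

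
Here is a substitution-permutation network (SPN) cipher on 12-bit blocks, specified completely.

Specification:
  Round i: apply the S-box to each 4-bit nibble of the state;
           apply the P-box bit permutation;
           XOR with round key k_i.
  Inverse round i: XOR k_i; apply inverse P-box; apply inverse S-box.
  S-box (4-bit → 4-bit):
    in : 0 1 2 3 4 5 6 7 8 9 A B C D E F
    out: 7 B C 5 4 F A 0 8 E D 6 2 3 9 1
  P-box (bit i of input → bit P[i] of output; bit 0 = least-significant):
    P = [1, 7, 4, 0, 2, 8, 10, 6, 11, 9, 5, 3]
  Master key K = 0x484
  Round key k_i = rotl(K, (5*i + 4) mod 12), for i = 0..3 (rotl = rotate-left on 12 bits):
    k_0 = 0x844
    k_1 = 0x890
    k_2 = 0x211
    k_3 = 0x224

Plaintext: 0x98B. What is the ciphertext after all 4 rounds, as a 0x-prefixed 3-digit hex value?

s_0 = plaintext = 0x98B
s_1 = Round(s_0, k_0) = 0xABC
s_2 = Round(s_1, k_1) = 0x538
s_3 = Round(s_2, k_2) = 0xC3C
s_4 = Round(s_3, k_3) = 0x4A0

0x4A0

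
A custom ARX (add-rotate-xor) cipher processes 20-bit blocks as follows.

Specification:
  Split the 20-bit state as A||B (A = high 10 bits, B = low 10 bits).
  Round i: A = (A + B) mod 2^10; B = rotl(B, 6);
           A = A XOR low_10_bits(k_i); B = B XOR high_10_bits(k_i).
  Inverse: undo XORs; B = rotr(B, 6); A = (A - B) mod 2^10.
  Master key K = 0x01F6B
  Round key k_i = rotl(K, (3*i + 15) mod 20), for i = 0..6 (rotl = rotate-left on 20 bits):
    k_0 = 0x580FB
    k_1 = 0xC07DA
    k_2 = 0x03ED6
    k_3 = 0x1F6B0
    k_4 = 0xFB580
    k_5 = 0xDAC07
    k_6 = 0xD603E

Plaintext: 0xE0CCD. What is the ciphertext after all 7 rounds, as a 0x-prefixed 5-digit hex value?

0x467D5

s_0 = plaintext = 0xE0CCD
s_1 = Round(s_0, k_0) = 0x2AE2C
s_2 = Round(s_1, k_1) = 0x43423
s_3 = Round(s_2, k_2) = 0xF98CD
s_4 = Round(s_3, k_3) = 0x80F31
s_5 = Round(s_4, k_4) = 0x2D39E
s_6 = Round(s_5, k_5) = 0x154D2
s_7 = Round(s_6, k_6) = 0x467D5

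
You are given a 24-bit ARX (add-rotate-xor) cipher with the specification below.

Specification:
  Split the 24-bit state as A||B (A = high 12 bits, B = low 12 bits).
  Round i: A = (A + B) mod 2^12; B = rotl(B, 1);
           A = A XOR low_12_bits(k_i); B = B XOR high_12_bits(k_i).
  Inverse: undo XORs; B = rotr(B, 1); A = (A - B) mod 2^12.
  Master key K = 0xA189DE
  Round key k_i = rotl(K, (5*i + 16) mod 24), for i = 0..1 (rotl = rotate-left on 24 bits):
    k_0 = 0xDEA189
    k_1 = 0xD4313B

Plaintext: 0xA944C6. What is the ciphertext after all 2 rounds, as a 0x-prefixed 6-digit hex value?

s_0 = plaintext = 0xA944C6
s_1 = Round(s_0, k_0) = 0xED3466
s_2 = Round(s_1, k_1) = 0x20258F

0x20258F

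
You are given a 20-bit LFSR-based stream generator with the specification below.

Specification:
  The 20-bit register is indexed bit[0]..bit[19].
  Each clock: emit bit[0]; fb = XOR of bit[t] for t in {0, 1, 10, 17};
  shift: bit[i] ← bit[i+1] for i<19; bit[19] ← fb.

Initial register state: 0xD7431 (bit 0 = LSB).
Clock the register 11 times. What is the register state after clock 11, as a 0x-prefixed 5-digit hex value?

reg_0 = 0xD7431
clock 1: out=1, reg = 0x6BA18
clock 2: out=0, reg = 0xB5D0C
clock 3: out=0, reg = 0x5AE86
clock 4: out=0, reg = 0x2D743
clock 5: out=1, reg = 0x16BA1
clock 6: out=1, reg = 0x8B5D0
clock 7: out=0, reg = 0xC5AE8
clock 8: out=0, reg = 0x62D74
clock 9: out=0, reg = 0x316BA
clock 10: out=0, reg = 0x98B5D
clock 11: out=1, reg = 0xCC5AE

0xCC5AE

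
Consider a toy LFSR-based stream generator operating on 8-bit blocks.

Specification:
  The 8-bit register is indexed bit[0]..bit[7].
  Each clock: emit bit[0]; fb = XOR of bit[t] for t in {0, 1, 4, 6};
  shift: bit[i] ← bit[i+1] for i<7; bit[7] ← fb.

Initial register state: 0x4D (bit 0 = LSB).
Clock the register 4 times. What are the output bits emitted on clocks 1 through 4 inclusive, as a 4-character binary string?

reg_0 = 0x4D
clock 1: out=1, reg = 0x26
clock 2: out=0, reg = 0x93
clock 3: out=1, reg = 0xC9
clock 4: out=1, reg = 0x64

1011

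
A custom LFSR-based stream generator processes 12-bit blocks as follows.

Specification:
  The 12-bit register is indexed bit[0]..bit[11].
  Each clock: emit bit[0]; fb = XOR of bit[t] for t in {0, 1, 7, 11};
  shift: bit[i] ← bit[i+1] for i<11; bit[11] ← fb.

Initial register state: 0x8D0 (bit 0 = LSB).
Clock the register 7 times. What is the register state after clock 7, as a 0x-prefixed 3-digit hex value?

0x311

reg_0 = 0x8D0
clock 1: out=0, reg = 0x468
clock 2: out=0, reg = 0x234
clock 3: out=0, reg = 0x11A
clock 4: out=0, reg = 0x88D
clock 5: out=1, reg = 0xC46
clock 6: out=0, reg = 0x623
clock 7: out=1, reg = 0x311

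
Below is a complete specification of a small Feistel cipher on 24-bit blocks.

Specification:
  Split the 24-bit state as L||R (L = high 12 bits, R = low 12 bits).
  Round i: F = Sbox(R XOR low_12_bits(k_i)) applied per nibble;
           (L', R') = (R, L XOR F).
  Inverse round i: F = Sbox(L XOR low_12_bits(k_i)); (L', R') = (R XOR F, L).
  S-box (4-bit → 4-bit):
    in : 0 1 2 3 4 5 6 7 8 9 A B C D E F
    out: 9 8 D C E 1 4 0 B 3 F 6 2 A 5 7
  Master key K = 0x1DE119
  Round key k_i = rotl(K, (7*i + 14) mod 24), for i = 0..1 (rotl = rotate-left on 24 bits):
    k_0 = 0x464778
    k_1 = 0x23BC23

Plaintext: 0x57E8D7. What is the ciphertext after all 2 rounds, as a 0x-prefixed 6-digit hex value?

0x289D28

s_0 = plaintext = 0x57E8D7
s_1 = Round(s_0, k_0) = 0x8D7289
s_2 = Round(s_1, k_1) = 0x289D28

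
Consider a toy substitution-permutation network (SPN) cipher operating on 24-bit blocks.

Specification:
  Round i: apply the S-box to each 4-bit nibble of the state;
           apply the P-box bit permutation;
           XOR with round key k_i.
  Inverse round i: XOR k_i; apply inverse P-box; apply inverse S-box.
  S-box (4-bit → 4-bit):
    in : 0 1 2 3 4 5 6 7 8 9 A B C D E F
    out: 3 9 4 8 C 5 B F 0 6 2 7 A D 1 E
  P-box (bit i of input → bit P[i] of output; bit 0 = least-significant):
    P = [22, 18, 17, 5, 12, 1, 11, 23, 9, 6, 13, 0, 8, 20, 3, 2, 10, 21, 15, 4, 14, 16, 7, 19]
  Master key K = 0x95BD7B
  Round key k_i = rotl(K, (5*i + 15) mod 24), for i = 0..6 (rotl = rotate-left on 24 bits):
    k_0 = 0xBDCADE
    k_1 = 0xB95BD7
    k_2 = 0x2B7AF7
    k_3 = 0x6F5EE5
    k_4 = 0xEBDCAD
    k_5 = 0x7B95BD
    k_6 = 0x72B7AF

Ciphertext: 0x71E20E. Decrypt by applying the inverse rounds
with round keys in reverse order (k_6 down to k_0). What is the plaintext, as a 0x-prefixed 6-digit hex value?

s_0 = ciphertext = 0x71E20E
s_1 = InvRound(s_0, k_6) = 0xBEE3E4
s_2 = InvRound(s_1, k_5) = 0x012710
s_3 = InvRound(s_2, k_4) = 0xDFDDDD
s_4 = InvRound(s_3, k_3) = 0x8FBE33
s_5 = InvRound(s_4, k_2) = 0x5B3A3A
s_6 = InvRound(s_5, k_1) = 0x5ADF3D
s_7 = InvRound(s_6, k_0) = 0x90EC67

0x90EC67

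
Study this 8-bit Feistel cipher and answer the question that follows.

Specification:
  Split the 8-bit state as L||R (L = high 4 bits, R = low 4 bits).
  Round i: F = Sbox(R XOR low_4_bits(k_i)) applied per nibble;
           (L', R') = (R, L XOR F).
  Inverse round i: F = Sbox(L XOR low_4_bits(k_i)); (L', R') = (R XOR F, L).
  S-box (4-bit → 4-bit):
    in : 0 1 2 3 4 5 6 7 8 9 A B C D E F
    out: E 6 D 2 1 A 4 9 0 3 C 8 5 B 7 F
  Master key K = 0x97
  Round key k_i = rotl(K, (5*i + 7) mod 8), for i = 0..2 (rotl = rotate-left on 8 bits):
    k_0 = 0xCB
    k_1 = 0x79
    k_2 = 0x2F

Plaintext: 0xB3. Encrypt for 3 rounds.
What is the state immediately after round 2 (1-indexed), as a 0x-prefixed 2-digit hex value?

0xBE

s_0 = plaintext = 0xB3
s_1 = Round(s_0, k_0) = 0x3B
s_2 = Round(s_1, k_1) = 0xBE
s_3 = Round(s_2, k_2) = 0xED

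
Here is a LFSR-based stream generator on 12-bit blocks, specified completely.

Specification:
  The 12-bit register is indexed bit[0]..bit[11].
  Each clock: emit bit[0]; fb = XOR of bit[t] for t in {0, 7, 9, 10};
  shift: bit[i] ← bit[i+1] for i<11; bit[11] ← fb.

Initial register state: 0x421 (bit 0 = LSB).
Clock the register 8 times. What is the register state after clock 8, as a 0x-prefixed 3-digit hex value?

0x324

reg_0 = 0x421
clock 1: out=1, reg = 0x210
clock 2: out=0, reg = 0x908
clock 3: out=0, reg = 0x484
clock 4: out=0, reg = 0x242
clock 5: out=0, reg = 0x921
clock 6: out=1, reg = 0xC90
clock 7: out=0, reg = 0x648
clock 8: out=0, reg = 0x324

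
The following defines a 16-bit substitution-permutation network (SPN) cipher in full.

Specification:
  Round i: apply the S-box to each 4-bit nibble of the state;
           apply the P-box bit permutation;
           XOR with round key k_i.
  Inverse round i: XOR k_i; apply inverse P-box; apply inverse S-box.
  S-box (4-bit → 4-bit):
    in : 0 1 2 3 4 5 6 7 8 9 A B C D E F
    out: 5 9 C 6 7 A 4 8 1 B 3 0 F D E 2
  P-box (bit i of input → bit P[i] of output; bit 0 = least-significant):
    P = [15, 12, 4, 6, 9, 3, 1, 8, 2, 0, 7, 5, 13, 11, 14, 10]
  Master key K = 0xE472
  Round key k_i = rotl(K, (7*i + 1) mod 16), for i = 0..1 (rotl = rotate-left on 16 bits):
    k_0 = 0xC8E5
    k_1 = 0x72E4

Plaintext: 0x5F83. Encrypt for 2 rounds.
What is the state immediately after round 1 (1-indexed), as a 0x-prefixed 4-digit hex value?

s_0 = plaintext = 0x5F83
s_1 = Round(s_0, k_0) = 0xD6F4
s_2 = Round(s_1, k_1) = 0x867C

0xD6F4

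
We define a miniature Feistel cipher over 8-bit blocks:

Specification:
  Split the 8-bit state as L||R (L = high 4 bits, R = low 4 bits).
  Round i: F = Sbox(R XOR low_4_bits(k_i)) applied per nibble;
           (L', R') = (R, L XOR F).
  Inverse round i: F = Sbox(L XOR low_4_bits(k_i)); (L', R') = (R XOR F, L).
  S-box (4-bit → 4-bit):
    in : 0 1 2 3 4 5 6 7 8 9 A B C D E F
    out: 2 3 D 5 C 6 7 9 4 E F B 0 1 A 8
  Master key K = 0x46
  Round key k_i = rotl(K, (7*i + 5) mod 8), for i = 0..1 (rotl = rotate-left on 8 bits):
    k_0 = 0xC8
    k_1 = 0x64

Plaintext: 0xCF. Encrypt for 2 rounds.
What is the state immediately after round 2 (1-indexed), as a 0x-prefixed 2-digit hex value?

0x5C

s_0 = plaintext = 0xCF
s_1 = Round(s_0, k_0) = 0xF5
s_2 = Round(s_1, k_1) = 0x5C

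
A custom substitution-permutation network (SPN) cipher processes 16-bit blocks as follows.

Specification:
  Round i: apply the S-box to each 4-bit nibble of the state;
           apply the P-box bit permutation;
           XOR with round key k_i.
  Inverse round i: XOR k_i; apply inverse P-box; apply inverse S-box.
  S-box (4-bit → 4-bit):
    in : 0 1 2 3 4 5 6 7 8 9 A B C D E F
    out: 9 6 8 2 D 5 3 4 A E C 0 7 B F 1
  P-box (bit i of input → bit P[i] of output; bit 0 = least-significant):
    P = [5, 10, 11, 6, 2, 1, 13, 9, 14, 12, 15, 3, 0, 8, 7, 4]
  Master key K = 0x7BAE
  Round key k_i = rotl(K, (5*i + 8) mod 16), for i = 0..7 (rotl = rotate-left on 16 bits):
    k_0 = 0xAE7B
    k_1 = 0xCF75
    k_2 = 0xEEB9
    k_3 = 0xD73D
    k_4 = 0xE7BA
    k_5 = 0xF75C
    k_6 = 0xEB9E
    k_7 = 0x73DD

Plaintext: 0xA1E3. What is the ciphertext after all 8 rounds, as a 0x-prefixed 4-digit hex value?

0xF739

s_0 = plaintext = 0xA1E3
s_1 = Round(s_0, k_0) = 0x18ED
s_2 = Round(s_1, k_1) = 0xF89B
s_3 = Round(s_2, k_2) = 0xDCB2
s_4 = Round(s_3, k_3) = 0x066C
s_5 = Round(s_4, k_4) = 0xBB8D
s_6 = Round(s_5, k_5) = 0xF13E
s_7 = Round(s_6, k_6) = 0x77FD
s_8 = Round(s_7, k_7) = 0xF739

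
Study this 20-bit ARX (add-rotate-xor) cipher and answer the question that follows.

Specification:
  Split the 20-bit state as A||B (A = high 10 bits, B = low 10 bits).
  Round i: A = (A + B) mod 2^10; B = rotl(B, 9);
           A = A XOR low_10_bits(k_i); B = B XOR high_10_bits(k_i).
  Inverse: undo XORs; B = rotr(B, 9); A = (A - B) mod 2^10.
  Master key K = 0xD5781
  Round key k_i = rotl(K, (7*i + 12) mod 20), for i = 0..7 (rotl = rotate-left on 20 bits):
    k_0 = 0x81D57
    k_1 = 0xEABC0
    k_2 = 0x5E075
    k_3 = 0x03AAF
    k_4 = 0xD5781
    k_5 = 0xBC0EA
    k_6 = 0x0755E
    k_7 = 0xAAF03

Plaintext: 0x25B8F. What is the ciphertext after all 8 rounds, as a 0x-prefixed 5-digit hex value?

0xAC2D5

s_0 = plaintext = 0x25B8F
s_1 = Round(s_0, k_0) = 0x5C9C0
s_2 = Round(s_1, k_1) = 0x3CB4A
s_3 = Round(s_2, k_2) = 0x124DD
s_4 = Round(s_3, k_3) = 0xE2660
s_5 = Round(s_4, k_4) = 0x9A265
s_6 = Round(s_5, k_5) = 0x09DC2
s_7 = Round(s_6, k_6) = 0x2DCFC
s_8 = Round(s_7, k_7) = 0xAC2D5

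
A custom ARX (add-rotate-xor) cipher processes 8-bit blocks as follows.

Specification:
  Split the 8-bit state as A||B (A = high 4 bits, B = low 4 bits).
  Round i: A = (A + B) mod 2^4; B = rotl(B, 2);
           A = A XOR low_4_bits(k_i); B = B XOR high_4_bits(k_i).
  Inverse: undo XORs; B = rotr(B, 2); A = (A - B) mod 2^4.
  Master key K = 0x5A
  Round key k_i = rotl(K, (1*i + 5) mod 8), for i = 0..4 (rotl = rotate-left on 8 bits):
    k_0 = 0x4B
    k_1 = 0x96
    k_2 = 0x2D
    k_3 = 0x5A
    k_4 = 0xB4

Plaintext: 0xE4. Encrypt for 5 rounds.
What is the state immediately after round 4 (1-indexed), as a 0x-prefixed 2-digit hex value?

0x01

s_0 = plaintext = 0xE4
s_1 = Round(s_0, k_0) = 0x95
s_2 = Round(s_1, k_1) = 0x8C
s_3 = Round(s_2, k_2) = 0x91
s_4 = Round(s_3, k_3) = 0x01
s_5 = Round(s_4, k_4) = 0x5F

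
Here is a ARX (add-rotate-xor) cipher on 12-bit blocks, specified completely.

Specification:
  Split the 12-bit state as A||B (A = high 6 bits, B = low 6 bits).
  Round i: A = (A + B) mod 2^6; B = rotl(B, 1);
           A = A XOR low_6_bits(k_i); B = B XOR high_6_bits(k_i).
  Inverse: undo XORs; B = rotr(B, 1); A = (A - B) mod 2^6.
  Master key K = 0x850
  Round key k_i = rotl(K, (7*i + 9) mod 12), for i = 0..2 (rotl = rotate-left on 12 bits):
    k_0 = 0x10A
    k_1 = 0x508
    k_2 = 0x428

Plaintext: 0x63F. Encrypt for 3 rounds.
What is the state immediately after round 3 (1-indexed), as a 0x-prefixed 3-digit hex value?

s_0 = plaintext = 0x63F
s_1 = Round(s_0, k_0) = 0x77B
s_2 = Round(s_1, k_1) = 0x423
s_3 = Round(s_2, k_2) = 0x6D7

0x6D7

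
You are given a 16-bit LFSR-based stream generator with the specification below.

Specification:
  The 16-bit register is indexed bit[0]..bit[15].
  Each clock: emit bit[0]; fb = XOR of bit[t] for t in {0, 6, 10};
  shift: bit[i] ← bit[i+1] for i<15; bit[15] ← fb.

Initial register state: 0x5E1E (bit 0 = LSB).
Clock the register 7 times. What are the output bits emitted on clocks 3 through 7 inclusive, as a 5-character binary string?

11100

reg_0 = 0x5E1E
clock 1: out=0, reg = 0xAF0F
clock 2: out=1, reg = 0x5787
clock 3: out=1, reg = 0x2BC3
clock 4: out=1, reg = 0x15E1
clock 5: out=1, reg = 0x8AF0
clock 6: out=0, reg = 0xC578
clock 7: out=0, reg = 0x62BC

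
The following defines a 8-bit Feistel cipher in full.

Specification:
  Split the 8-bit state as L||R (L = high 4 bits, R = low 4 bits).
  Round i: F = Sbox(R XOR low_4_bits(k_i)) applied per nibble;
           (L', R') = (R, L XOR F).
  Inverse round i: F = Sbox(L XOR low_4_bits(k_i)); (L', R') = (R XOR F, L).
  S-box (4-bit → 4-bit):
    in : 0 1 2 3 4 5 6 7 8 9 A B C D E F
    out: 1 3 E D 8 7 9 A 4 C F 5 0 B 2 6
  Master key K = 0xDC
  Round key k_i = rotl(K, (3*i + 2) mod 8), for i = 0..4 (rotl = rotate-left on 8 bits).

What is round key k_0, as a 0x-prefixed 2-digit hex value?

0x73

K = 0xDC
k_0 = rotl(K, (3*0+2) mod 8) = rotl(K, 2) = 0x73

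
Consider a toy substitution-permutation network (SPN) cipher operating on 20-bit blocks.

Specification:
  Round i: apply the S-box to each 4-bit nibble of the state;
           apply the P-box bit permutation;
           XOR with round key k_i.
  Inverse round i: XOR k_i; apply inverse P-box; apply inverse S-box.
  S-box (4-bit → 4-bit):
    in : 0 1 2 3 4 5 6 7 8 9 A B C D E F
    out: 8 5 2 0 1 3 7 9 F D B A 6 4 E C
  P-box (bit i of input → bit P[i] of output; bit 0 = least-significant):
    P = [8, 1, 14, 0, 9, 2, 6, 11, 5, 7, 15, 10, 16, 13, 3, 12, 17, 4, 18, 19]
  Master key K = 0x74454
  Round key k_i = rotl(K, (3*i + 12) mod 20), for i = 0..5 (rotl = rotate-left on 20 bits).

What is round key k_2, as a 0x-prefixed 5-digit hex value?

0x1D115

K = 0x74454
k_0 = rotl(K, (3*0+12) mod 20) = rotl(K, 12) = 0x54744
k_1 = rotl(K, (3*1+12) mod 20) = rotl(K, 15) = 0xA3A22
k_2 = rotl(K, (3*2+12) mod 20) = rotl(K, 18) = 0x1D115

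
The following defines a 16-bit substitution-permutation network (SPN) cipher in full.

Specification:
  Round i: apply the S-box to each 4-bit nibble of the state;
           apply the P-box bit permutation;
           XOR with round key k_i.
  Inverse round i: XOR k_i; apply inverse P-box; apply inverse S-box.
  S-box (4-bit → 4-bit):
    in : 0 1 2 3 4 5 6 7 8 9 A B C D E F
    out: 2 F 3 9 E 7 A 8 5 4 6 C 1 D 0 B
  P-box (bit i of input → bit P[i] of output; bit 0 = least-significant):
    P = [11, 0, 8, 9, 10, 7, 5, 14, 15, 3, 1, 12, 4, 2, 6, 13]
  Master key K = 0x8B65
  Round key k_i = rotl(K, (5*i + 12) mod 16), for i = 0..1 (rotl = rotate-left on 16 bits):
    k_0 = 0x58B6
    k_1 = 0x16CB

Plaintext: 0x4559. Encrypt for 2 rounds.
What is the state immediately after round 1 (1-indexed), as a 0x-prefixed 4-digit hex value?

0xFD58

s_0 = plaintext = 0x4559
s_1 = Round(s_0, k_0) = 0xFD58
s_2 = Round(s_1, k_1) = 0xAB7D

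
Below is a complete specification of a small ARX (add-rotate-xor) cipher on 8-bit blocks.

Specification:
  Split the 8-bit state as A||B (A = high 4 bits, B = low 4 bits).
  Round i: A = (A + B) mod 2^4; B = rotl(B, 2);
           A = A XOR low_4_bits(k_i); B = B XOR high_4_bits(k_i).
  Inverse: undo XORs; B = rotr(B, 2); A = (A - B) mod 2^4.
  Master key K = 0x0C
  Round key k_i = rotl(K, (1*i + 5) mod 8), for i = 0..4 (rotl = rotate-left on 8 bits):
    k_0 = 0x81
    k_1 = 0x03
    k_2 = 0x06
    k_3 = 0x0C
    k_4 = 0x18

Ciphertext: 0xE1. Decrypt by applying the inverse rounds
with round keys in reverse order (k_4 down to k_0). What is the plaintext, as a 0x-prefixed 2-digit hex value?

s_0 = ciphertext = 0xE1
s_1 = InvRound(s_0, k_4) = 0x60
s_2 = InvRound(s_1, k_3) = 0xA0
s_3 = InvRound(s_2, k_2) = 0xC0
s_4 = InvRound(s_3, k_1) = 0xF0
s_5 = InvRound(s_4, k_0) = 0xC2

0xC2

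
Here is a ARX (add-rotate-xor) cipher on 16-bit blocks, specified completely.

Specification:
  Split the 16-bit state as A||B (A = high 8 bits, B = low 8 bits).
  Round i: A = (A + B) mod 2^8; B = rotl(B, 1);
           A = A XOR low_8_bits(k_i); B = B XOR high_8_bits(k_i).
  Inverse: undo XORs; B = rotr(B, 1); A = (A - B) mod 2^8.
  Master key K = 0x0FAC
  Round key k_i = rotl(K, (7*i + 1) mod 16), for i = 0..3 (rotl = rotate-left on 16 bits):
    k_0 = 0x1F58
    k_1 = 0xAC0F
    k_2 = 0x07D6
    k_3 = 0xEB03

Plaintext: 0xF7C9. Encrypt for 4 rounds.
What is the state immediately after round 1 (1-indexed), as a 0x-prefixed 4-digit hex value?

s_0 = plaintext = 0xF7C9
s_1 = Round(s_0, k_0) = 0x988C
s_2 = Round(s_1, k_1) = 0x2BB5
s_3 = Round(s_2, k_2) = 0x366C
s_4 = Round(s_3, k_3) = 0xA133

0x988C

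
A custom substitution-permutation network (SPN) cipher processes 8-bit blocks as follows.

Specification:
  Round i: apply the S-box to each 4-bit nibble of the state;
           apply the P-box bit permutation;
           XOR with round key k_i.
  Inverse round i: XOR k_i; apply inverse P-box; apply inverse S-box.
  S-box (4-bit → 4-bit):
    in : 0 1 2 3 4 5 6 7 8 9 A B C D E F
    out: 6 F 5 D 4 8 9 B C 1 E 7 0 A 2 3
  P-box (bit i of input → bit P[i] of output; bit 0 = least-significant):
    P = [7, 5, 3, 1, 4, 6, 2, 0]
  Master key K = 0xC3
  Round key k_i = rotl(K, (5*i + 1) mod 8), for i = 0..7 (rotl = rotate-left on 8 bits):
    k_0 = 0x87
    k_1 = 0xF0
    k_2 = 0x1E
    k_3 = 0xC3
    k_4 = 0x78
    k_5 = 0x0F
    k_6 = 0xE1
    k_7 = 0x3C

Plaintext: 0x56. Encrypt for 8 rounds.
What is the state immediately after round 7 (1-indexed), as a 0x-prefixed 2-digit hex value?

s_0 = plaintext = 0x56
s_1 = Round(s_0, k_0) = 0x04
s_2 = Round(s_1, k_1) = 0xBC
s_3 = Round(s_2, k_2) = 0x4A
s_4 = Round(s_3, k_3) = 0xED
s_5 = Round(s_4, k_4) = 0x1A
s_6 = Round(s_5, k_5) = 0x70
s_7 = Round(s_6, k_6) = 0x98
s_8 = Round(s_7, k_7) = 0x26

0x98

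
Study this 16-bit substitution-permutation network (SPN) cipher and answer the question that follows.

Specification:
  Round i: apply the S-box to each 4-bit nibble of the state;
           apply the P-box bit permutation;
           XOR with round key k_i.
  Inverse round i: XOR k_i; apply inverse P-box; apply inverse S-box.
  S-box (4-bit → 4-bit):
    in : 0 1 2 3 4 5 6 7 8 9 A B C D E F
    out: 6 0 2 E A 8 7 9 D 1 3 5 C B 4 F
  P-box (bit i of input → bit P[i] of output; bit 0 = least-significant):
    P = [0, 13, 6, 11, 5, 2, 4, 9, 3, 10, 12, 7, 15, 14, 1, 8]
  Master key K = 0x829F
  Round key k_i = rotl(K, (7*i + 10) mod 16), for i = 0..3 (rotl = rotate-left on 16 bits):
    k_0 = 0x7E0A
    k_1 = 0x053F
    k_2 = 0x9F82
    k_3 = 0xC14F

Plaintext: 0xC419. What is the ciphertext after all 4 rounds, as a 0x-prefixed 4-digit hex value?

s_0 = plaintext = 0xC419
s_1 = Round(s_0, k_0) = 0x7B89
s_2 = Round(s_1, k_1) = 0x9606
s_3 = Round(s_2, k_2) = 0x2BDF
s_4 = Round(s_3, k_3) = 0xBB22

0xBB22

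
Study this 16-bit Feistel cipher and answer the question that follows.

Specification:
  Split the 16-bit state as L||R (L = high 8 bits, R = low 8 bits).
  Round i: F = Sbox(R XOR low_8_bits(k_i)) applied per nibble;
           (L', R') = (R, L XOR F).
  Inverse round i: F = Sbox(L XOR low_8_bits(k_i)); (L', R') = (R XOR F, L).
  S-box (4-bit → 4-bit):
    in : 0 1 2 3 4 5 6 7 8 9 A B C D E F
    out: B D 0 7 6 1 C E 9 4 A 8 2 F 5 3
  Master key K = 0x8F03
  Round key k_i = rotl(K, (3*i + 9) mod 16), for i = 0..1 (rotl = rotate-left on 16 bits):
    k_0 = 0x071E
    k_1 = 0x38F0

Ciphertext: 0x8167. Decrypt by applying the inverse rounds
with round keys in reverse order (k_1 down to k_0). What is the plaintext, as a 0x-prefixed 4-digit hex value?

s_0 = ciphertext = 0x8167
s_1 = InvRound(s_0, k_1) = 0x8A81
s_2 = InvRound(s_1, k_0) = 0xC78A

0xC78A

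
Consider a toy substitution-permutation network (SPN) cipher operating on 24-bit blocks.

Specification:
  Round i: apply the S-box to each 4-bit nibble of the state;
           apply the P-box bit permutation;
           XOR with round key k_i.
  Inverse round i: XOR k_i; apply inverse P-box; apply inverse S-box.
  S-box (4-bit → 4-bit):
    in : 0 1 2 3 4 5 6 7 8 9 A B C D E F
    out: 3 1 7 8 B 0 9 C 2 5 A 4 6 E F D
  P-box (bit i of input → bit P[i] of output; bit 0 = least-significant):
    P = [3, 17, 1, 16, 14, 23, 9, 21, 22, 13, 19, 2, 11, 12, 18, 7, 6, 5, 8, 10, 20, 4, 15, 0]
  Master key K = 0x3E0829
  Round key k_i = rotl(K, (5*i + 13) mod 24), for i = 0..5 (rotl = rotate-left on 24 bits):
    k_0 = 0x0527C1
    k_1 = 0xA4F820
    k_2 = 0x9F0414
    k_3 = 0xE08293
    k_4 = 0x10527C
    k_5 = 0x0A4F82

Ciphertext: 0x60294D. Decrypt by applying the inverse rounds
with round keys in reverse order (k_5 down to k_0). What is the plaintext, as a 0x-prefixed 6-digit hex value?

0x6D021B

s_0 = ciphertext = 0x60294D
s_1 = InvRound(s_0, k_5) = 0x363EF2
s_2 = InvRound(s_1, k_4) = 0x53FA62
s_3 = InvRound(s_2, k_3) = 0x40484A
s_4 = InvRound(s_3, k_2) = 0x069F0E
s_5 = InvRound(s_4, k_1) = 0x5D5AE2
s_6 = InvRound(s_5, k_0) = 0x6D021B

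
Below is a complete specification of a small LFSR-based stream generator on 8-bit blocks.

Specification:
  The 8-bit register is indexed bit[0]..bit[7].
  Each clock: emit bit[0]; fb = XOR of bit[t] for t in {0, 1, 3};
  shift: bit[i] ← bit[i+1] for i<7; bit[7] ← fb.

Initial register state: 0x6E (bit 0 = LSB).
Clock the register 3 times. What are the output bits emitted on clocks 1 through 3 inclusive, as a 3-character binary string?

reg_0 = 0x6E
clock 1: out=0, reg = 0x37
clock 2: out=1, reg = 0x1B
clock 3: out=1, reg = 0x8D

011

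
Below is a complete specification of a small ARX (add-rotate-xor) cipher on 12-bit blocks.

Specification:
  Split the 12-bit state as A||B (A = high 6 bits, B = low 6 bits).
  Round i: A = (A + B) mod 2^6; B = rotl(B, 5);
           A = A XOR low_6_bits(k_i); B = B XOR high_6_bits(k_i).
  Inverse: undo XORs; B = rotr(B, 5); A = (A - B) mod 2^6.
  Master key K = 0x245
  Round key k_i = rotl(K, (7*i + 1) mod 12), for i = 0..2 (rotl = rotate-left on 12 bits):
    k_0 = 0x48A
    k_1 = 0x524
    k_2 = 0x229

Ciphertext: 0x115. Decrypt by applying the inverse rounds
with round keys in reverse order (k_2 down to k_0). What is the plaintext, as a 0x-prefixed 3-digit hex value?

0x49E

s_0 = ciphertext = 0x115
s_1 = InvRound(s_0, k_2) = 0xCFA
s_2 = InvRound(s_1, k_1) = 0xE9D
s_3 = InvRound(s_2, k_0) = 0x49E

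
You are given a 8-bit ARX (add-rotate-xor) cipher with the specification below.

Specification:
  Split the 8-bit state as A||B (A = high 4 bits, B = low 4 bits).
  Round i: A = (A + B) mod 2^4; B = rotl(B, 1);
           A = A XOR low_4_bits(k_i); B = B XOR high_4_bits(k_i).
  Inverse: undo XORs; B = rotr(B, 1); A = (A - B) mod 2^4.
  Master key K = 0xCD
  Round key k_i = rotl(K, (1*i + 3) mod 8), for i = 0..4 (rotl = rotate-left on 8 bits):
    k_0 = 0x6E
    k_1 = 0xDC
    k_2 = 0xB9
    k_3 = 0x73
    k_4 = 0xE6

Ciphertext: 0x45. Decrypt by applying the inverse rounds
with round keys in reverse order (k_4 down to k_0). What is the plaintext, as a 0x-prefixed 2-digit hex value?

0xD9

s_0 = ciphertext = 0x45
s_1 = InvRound(s_0, k_4) = 0x5D
s_2 = InvRound(s_1, k_3) = 0x15
s_3 = InvRound(s_2, k_2) = 0x17
s_4 = InvRound(s_3, k_1) = 0x85
s_5 = InvRound(s_4, k_0) = 0xD9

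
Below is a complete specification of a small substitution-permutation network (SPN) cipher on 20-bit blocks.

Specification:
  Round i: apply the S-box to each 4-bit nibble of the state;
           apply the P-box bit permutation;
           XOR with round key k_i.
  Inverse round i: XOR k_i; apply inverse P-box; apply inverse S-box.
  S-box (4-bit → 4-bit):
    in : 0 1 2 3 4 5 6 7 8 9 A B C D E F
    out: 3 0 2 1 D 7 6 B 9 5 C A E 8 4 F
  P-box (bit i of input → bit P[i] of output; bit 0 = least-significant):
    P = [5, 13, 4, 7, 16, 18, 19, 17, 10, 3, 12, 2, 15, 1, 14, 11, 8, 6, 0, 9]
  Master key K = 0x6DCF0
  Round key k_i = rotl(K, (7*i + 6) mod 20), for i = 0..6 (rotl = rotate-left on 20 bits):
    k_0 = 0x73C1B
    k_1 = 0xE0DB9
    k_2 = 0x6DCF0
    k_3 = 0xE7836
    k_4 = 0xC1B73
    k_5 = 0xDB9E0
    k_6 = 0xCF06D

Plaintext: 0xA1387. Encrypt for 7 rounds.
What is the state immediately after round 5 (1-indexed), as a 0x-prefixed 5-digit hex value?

s_0 = plaintext = 0xA1387
s_1 = Round(s_0, k_0) = 0x41ABA
s_2 = Round(s_1, k_1) = 0x81E2C
s_3 = Round(s_2, k_2) = 0x2EF60
s_4 = Round(s_3, k_3) = 0x20C5A
s_5 = Round(s_4, k_4) = 0x18BAD
s_6 = Round(s_5, k_5) = 0x7316C
s_7 = Round(s_6, k_6) = 0x053BD

0x18BAD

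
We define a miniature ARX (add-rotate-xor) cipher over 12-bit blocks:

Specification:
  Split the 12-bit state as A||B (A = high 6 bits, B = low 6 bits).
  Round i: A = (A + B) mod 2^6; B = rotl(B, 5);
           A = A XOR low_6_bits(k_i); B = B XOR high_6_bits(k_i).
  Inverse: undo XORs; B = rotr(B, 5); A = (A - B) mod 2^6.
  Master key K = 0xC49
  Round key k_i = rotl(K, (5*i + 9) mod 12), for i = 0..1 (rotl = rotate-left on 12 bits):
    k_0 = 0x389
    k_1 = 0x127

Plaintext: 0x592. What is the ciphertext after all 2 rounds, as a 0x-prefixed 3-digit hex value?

0x3E7

s_0 = plaintext = 0x592
s_1 = Round(s_0, k_0) = 0x847
s_2 = Round(s_1, k_1) = 0x3E7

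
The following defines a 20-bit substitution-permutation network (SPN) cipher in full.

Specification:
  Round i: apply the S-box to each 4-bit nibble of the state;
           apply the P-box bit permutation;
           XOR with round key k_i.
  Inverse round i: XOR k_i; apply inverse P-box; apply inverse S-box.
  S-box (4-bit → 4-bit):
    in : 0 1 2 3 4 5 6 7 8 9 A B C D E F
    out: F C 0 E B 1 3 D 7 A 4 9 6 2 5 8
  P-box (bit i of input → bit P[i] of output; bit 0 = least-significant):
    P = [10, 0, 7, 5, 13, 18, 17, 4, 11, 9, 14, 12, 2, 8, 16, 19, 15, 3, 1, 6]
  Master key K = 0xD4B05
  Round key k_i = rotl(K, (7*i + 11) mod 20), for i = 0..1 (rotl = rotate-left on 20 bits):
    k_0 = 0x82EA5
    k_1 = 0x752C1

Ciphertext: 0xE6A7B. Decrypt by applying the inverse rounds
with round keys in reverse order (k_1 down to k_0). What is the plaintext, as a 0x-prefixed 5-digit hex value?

s_0 = ciphertext = 0xE6A7B
s_1 = InvRound(s_0, k_1) = 0xC1BB1
s_2 = InvRound(s_1, k_0) = 0x26F45

0x26F45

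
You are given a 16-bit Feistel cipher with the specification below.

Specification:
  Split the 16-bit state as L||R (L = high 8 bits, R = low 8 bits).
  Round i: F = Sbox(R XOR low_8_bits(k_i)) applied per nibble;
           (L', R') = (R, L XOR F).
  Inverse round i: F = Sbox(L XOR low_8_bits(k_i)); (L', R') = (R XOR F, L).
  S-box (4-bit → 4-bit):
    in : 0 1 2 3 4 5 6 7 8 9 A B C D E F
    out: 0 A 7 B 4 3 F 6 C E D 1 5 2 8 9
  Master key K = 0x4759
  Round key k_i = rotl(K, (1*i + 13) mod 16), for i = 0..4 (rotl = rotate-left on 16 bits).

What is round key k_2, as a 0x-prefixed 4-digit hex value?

0xA3AC

K = 0x4759
k_0 = rotl(K, (1*0+13) mod 16) = rotl(K, 13) = 0x28EB
k_1 = rotl(K, (1*1+13) mod 16) = rotl(K, 14) = 0x51D6
k_2 = rotl(K, (1*2+13) mod 16) = rotl(K, 15) = 0xA3AC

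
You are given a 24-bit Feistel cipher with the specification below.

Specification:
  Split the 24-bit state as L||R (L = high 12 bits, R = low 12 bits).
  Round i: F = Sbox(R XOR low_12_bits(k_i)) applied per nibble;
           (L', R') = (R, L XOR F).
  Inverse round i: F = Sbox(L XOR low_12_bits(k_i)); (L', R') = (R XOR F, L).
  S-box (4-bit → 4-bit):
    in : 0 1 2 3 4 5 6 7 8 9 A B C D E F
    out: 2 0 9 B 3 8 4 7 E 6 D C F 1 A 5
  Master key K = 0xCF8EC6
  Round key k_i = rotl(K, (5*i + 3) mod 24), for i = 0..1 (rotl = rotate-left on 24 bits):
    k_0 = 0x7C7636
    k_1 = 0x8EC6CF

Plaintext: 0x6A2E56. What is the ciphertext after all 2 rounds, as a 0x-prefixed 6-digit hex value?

0x8E04C3

s_0 = plaintext = 0x6A2E56
s_1 = Round(s_0, k_0) = 0xE568E0
s_2 = Round(s_1, k_1) = 0x8E04C3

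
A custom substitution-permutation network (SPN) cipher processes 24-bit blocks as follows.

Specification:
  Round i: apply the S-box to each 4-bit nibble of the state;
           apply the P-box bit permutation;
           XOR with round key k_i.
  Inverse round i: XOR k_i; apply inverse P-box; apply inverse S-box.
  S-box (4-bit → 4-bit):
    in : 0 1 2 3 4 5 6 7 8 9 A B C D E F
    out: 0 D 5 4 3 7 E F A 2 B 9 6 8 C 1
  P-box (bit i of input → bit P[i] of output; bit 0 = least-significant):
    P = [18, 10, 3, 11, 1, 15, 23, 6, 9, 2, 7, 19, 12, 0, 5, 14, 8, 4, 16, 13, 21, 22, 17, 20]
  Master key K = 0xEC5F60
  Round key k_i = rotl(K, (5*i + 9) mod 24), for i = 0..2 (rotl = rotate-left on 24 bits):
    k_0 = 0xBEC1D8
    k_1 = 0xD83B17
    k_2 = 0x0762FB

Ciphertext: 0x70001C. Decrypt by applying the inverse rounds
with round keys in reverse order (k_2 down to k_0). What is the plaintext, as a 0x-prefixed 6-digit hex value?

s_0 = ciphertext = 0x70001C
s_1 = InvRound(s_0, k_2) = 0x7E65BF
s_2 = InvRound(s_1, k_1) = 0x201237
s_3 = InvRound(s_2, k_0) = 0xEF7772

0xEF7772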